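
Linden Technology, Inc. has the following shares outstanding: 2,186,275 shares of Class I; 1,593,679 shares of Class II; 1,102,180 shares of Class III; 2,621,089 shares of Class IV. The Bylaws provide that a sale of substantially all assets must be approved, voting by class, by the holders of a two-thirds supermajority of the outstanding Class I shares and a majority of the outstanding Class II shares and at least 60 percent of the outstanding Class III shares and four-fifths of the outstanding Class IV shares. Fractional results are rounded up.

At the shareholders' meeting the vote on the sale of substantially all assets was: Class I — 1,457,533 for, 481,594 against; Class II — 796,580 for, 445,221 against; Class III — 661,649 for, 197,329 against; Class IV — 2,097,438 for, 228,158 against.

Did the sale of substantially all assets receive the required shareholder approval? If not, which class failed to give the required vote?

Class I: 2/3 of 2186275 = 1457516.67, rounded up to 1457517; 1,457,517 required, 1,457,533 in favor — approved.
Class II: a majority of 1593679 is 796840; 796,840 required, 796,580 in favor — not approved.
Class III: 3/5 of 1102180 = 661308; 661,308 required, 661,649 in favor — approved.
Class IV: 4/5 of 2621089 = 2096871.20, rounded up to 2096872; 2,096,872 required, 2,097,438 in favor — approved.

Not approved — the Class II shares did not give the required vote.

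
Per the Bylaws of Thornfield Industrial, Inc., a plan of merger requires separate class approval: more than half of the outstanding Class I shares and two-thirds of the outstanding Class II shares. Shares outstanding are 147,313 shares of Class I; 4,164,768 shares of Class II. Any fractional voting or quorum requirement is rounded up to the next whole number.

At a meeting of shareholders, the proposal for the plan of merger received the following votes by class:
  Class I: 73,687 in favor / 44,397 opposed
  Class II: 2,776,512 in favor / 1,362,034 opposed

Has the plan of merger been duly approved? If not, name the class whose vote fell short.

Approved — every class gave the required vote.

Class I: a majority of 147313 is 73657; 73,657 required, 73,687 in favor — approved.
Class II: 2/3 of 4164768 = 2776512; 2,776,512 required, 2,776,512 in favor — approved.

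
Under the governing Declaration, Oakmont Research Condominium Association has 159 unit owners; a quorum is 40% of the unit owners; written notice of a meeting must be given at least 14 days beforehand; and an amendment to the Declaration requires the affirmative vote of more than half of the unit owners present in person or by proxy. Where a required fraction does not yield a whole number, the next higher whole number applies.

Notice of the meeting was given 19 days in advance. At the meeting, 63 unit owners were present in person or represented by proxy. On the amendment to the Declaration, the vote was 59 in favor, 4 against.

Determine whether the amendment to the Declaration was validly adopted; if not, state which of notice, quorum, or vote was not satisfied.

Invalid — quorum requirement not satisfied.

Notice: 19 days given; 14 required. Satisfied.
Quorum: 40% of 159 = 63.60, rounded up to 64; 63 present. Not satisfied.
Vote: requires a majority of those present (63); a majority of 63 is 32, so 32 needed; 59 in favor. Satisfied.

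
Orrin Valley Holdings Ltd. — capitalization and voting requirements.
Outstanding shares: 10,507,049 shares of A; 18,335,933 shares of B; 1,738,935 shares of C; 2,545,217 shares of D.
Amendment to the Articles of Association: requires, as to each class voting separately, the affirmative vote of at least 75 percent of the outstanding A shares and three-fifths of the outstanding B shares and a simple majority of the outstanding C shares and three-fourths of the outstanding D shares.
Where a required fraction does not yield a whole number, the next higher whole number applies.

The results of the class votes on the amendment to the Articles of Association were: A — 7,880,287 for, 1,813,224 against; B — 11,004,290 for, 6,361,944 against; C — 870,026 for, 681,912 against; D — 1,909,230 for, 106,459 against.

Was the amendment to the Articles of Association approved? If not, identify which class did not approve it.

A: 3/4 of 10507049 = 7880286.75, rounded up to 7880287; 7,880,287 required, 7,880,287 in favor — approved.
B: 3/5 of 18335933 = 11001559.80, rounded up to 11001560; 11,001,560 required, 11,004,290 in favor — approved.
C: a majority of 1738935 is 869468; 869,468 required, 870,026 in favor — approved.
D: 3/4 of 2545217 = 1908912.75, rounded up to 1908913; 1,908,913 required, 1,909,230 in favor — approved.

Approved — every class gave the required vote.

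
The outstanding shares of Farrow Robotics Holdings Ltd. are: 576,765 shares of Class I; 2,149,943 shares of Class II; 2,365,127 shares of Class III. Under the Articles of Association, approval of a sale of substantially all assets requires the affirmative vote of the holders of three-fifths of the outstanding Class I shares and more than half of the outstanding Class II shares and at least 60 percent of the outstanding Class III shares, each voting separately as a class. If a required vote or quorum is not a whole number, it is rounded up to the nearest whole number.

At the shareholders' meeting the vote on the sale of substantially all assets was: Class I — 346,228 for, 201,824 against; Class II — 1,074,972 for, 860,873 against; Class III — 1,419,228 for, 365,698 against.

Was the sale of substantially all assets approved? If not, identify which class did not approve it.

Approved — every class gave the required vote.

Class I: 3/5 of 576765 = 346059; 346,059 required, 346,228 in favor — approved.
Class II: a majority of 2149943 is 1074972; 1,074,972 required, 1,074,972 in favor — approved.
Class III: 3/5 of 2365127 = 1419076.20, rounded up to 1419077; 1,419,077 required, 1,419,228 in favor — approved.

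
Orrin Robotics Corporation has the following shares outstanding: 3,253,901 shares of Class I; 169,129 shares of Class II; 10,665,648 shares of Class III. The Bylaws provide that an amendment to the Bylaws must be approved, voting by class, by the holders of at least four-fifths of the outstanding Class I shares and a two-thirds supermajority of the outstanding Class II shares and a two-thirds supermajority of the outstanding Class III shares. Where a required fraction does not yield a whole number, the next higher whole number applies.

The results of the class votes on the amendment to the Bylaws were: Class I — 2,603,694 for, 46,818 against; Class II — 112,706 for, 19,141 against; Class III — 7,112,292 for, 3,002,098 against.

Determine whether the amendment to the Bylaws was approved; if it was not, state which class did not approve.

Not approved — the Class II shares did not give the required vote.

Class I: 4/5 of 3253901 = 2603120.80, rounded up to 2603121; 2,603,121 required, 2,603,694 in favor — approved.
Class II: 2/3 of 169129 = 112752.67, rounded up to 112753; 112,753 required, 112,706 in favor — not approved.
Class III: 2/3 of 10665648 = 7110432; 7,110,432 required, 7,112,292 in favor — approved.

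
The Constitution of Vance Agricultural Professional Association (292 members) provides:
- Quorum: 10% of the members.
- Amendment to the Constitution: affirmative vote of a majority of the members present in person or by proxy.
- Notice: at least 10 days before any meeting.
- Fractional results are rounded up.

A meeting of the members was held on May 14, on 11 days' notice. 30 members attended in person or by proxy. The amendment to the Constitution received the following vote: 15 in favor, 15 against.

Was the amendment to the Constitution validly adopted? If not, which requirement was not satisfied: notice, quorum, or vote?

Invalid — vote requirement not satisfied.

Notice: 11 days given; 10 required. Satisfied.
Quorum: 10% of 292 = 29.20, rounded up to 30; 30 present. Satisfied.
Vote: requires a majority of those present (30); a majority of 30 is 16, so 16 needed; 15 in favor. Not satisfied.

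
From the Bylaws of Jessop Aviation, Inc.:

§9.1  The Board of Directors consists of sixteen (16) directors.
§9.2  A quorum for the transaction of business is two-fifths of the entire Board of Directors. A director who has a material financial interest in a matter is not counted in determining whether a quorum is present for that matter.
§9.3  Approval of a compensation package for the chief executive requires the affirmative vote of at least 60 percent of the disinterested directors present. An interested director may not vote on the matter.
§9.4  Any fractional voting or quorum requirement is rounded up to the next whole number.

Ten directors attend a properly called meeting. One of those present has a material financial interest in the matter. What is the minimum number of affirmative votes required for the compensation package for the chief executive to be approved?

6

The compensation package for the chief executive requires three-fifths of the disinterested directors present (10 − 1 = 9).
3/5 of 9 = 5.40, rounded up to 6.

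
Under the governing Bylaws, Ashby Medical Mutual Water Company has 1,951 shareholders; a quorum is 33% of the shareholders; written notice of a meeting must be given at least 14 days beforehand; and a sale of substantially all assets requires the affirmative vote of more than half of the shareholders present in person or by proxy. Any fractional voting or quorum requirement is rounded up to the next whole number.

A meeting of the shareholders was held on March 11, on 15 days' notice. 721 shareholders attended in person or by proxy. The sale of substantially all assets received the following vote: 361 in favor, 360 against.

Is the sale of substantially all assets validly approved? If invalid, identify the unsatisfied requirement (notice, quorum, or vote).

Notice: 15 days given; 14 required. Satisfied.
Quorum: 33% of 1,951 = 643.83, rounded up to 644; 721 present. Satisfied.
Vote: requires a majority of those present (721); a majority of 721 is 361, so 361 needed; 361 in favor. Satisfied.

Valid — all requirements satisfied.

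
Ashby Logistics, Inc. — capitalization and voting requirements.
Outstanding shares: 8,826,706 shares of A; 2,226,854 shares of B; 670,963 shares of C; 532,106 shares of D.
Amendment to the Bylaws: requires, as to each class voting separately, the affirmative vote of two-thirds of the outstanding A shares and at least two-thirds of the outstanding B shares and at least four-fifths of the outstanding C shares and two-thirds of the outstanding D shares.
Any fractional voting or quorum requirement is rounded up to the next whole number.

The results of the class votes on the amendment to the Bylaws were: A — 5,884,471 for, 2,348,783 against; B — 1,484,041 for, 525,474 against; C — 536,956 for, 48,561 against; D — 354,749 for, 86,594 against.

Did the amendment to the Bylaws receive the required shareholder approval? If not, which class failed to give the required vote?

Not approved — the B shares did not give the required vote.

A: 2/3 of 8826706 = 5884470.67, rounded up to 5884471; 5,884,471 required, 5,884,471 in favor — approved.
B: 2/3 of 2226854 = 1484569.33, rounded up to 1484570; 1,484,570 required, 1,484,041 in favor — not approved.
C: 4/5 of 670963 = 536770.40, rounded up to 536771; 536,771 required, 536,956 in favor — approved.
D: 2/3 of 532106 = 354737.33, rounded up to 354738; 354,738 required, 354,749 in favor — approved.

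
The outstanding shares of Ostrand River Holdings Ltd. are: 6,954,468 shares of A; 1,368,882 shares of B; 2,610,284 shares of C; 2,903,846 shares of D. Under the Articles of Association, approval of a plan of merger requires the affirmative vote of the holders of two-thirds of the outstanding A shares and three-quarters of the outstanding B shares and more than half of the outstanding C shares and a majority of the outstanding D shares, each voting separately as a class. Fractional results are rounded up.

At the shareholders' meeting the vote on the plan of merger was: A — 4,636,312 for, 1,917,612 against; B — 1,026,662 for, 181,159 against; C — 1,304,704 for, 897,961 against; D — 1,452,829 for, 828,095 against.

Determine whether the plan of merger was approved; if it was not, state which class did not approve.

A: 2/3 of 6954468 = 4636312; 4,636,312 required, 4,636,312 in favor — approved.
B: 3/4 of 1368882 = 1026661.50, rounded up to 1026662; 1,026,662 required, 1,026,662 in favor — approved.
C: a majority of 2610284 is 1305143; 1,305,143 required, 1,304,704 in favor — not approved.
D: a majority of 2903846 is 1451924; 1,451,924 required, 1,452,829 in favor — approved.

Not approved — the C shares did not give the required vote.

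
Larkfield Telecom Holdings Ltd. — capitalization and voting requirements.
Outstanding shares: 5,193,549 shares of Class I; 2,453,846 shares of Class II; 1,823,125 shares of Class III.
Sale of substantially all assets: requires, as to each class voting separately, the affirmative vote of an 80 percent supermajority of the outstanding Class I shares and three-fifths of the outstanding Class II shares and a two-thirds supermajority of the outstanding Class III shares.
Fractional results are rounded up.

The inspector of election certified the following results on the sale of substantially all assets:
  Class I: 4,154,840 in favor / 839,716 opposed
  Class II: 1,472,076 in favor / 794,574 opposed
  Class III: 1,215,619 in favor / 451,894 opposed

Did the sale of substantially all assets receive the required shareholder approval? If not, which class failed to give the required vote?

Class I: 4/5 of 5193549 = 4154839.20, rounded up to 4154840; 4,154,840 required, 4,154,840 in favor — approved.
Class II: 3/5 of 2453846 = 1472307.60, rounded up to 1472308; 1,472,308 required, 1,472,076 in favor — not approved.
Class III: 2/3 of 1823125 = 1215416.67, rounded up to 1215417; 1,215,417 required, 1,215,619 in favor — approved.

Not approved — the Class II shares did not give the required vote.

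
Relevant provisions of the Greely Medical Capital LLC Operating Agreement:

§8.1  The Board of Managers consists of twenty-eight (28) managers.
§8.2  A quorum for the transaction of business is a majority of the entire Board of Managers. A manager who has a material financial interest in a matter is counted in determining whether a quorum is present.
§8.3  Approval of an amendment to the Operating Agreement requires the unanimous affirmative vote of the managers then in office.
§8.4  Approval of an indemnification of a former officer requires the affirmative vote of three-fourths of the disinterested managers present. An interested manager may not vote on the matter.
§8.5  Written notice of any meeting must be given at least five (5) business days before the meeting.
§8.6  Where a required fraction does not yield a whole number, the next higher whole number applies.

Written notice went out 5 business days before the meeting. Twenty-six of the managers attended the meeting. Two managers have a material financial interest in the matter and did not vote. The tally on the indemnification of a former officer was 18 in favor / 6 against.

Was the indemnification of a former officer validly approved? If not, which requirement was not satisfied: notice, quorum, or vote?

Valid — all requirements satisfied.

Notice: 5 business days given; 5 required (5 ≥ 5). Satisfied.
Quorum: 26 present (interested managers count toward quorum); quorum is 15. Satisfied.
Vote: the indemnification of a former officer requires three-fourths of the disinterested managers present (26 − 2 = 24). 3/4 of 24 = 18, so 18 affirmative votes are needed; 18 voted in favor. Satisfied.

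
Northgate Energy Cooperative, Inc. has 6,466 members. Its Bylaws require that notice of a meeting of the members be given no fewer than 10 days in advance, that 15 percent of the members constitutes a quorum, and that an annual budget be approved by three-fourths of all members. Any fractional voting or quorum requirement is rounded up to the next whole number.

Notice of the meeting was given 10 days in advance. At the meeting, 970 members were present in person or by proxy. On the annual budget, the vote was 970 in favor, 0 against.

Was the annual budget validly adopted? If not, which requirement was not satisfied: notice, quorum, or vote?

Notice: 10 days given; 10 required. Satisfied.
Quorum: 15% of 6,466 = 969.90, rounded up to 970; 970 present. Satisfied.
Vote: requires three-fourths of all members (6,466); 3/4 of 6466 = 4849.50, rounded up to 4850, so 4,850 needed; 970 in favor. Not satisfied.

Invalid — vote requirement not satisfied.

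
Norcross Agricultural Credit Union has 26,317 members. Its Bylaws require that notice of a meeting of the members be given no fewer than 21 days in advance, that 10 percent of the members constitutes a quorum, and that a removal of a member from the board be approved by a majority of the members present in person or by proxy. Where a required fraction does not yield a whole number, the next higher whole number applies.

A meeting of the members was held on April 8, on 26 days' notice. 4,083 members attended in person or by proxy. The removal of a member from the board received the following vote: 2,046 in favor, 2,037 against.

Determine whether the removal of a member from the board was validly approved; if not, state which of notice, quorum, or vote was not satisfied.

Valid — all requirements satisfied.

Notice: 26 days given; 21 required. Satisfied.
Quorum: 10% of 26,317 = 2,631.70, rounded up to 2,632; 4,083 present. Satisfied.
Vote: requires a majority of those present (4,083); a majority of 4083 is 2042, so 2,042 needed; 2,046 in favor. Satisfied.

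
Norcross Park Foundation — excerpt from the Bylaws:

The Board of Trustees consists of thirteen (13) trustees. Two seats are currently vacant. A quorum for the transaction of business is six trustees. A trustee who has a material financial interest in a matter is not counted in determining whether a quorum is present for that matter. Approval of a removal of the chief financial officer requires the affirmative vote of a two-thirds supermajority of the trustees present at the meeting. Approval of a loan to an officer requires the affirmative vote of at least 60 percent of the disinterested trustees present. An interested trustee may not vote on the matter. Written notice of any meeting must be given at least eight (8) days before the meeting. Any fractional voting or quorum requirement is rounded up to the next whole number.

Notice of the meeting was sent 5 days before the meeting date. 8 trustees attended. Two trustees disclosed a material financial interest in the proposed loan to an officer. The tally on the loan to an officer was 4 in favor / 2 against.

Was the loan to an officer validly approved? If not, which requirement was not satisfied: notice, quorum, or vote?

Notice: 5 days given; 8 required (5 < 8). Not satisfied.
Quorum: 8 present, but the 2 interested trustees do not count, leaving 6. Quorum is 6. Satisfied.
Vote: the loan to an officer requires three-fifths of the disinterested trustees present (8 − 2 = 6). 3/5 of 6 = 3.60, rounded up to 4, so 4 affirmative votes are needed; 4 voted in favor. Satisfied.

Invalid — notice requirement not satisfied.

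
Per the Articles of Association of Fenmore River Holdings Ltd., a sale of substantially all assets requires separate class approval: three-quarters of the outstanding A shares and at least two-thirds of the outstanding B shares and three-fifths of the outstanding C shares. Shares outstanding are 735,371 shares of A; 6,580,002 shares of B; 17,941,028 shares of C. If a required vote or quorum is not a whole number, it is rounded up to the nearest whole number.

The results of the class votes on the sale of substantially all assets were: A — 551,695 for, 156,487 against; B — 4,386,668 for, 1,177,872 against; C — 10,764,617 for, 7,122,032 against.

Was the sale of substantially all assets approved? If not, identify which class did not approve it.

A: 3/4 of 735371 = 551528.25, rounded up to 551529; 551,529 required, 551,695 in favor — approved.
B: 2/3 of 6580002 = 4386668; 4,386,668 required, 4,386,668 in favor — approved.
C: 3/5 of 17941028 = 10764616.80, rounded up to 10764617; 10,764,617 required, 10,764,617 in favor — approved.

Approved — every class gave the required vote.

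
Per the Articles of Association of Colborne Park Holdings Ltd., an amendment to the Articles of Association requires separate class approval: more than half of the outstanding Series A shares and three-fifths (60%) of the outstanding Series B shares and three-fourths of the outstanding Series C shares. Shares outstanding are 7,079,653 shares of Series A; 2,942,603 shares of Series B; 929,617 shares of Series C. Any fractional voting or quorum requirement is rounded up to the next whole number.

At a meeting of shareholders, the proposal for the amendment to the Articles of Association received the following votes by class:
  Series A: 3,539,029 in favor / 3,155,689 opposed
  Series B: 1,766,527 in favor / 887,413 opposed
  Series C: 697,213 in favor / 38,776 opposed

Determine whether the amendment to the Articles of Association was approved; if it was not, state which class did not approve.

Series A: a majority of 7079653 is 3539827; 3,539,827 required, 3,539,029 in favor — not approved.
Series B: 3/5 of 2942603 = 1765561.80, rounded up to 1765562; 1,765,562 required, 1,766,527 in favor — approved.
Series C: 3/4 of 929617 = 697212.75, rounded up to 697213; 697,213 required, 697,213 in favor — approved.

Not approved — the Series A shares did not give the required vote.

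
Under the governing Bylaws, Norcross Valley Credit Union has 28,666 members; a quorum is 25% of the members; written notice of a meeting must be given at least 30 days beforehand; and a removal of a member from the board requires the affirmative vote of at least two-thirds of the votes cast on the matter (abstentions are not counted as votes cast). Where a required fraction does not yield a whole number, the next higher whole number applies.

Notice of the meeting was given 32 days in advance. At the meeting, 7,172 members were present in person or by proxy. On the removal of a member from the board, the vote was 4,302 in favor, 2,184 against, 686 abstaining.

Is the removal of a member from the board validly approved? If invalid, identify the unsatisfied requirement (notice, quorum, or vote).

Notice: 32 days given; 30 required. Satisfied.
Quorum: 25% of 28,666 = 7,166.50, rounded up to 7,167; 7,172 present. Satisfied.
Vote: requires two-thirds of the votes cast (7,172 − 686 abstaining = 6,486); 2/3 of 6486 = 4324, so 4,324 needed; 4,302 in favor. Not satisfied.

Invalid — vote requirement not satisfied.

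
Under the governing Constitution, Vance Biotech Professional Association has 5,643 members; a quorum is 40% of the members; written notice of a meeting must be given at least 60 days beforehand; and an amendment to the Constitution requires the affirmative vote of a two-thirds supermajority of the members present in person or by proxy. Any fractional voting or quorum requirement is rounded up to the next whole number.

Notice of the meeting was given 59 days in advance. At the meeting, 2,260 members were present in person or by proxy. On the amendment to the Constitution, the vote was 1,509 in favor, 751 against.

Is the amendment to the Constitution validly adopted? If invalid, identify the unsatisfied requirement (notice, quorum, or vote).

Invalid — notice requirement not satisfied.

Notice: 59 days given; 60 required. Not satisfied.
Quorum: 40% of 5,643 = 2,257.20, rounded up to 2,258; 2,260 present. Satisfied.
Vote: requires two-thirds of those present (2,260); 2/3 of 2260 = 1506.67, rounded up to 1507, so 1,507 needed; 1,509 in favor. Satisfied.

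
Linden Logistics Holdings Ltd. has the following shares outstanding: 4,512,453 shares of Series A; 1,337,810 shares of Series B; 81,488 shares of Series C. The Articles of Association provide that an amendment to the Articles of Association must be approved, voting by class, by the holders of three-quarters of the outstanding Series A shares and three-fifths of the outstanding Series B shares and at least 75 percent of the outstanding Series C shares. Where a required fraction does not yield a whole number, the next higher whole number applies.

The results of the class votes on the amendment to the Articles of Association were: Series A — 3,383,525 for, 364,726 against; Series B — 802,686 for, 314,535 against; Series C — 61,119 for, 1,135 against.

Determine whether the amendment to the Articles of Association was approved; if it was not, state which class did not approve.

Series A: 3/4 of 4512453 = 3384339.75, rounded up to 3384340; 3,384,340 required, 3,383,525 in favor — not approved.
Series B: 3/5 of 1337810 = 802686; 802,686 required, 802,686 in favor — approved.
Series C: 3/4 of 81488 = 61116; 61,116 required, 61,119 in favor — approved.

Not approved — the Series A shares did not give the required vote.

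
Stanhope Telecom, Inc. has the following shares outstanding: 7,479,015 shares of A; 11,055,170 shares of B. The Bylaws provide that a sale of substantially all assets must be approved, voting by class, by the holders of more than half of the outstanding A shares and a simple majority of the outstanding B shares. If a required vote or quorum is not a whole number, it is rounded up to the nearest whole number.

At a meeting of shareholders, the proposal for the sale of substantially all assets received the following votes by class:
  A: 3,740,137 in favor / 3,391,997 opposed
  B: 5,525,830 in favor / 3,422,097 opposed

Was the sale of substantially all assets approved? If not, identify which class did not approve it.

Not approved — the B shares did not give the required vote.

A: a majority of 7479015 is 3739508; 3,739,508 required, 3,740,137 in favor — approved.
B: a majority of 11055170 is 5527586; 5,527,586 required, 5,525,830 in favor — not approved.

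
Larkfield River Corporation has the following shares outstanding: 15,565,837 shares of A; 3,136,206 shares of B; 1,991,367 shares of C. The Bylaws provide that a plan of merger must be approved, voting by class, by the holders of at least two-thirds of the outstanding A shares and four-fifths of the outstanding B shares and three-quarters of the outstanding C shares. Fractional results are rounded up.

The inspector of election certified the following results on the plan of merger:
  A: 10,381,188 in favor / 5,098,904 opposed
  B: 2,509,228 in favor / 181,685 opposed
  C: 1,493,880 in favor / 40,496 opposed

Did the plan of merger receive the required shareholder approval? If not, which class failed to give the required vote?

A: 2/3 of 15565837 = 10377224.67, rounded up to 10377225; 10,377,225 required, 10,381,188 in favor — approved.
B: 4/5 of 3136206 = 2508964.80, rounded up to 2508965; 2,508,965 required, 2,509,228 in favor — approved.
C: 3/4 of 1991367 = 1493525.25, rounded up to 1493526; 1,493,526 required, 1,493,880 in favor — approved.

Approved — every class gave the required vote.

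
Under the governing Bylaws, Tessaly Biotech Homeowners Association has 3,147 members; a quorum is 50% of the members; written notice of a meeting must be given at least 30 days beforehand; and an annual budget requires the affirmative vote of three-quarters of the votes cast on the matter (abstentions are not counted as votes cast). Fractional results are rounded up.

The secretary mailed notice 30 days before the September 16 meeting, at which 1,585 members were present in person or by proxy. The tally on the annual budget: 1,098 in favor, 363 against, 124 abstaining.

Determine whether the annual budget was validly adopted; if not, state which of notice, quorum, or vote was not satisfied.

Valid — all requirements satisfied.

Notice: 30 days given; 30 required. Satisfied.
Quorum: 50% of 3,147 = 1,573.50, rounded up to 1,574; 1,585 present. Satisfied.
Vote: requires three-fourths of the votes cast (1,585 − 124 abstaining = 1,461); 3/4 of 1461 = 1095.75, rounded up to 1096, so 1,096 needed; 1,098 in favor. Satisfied.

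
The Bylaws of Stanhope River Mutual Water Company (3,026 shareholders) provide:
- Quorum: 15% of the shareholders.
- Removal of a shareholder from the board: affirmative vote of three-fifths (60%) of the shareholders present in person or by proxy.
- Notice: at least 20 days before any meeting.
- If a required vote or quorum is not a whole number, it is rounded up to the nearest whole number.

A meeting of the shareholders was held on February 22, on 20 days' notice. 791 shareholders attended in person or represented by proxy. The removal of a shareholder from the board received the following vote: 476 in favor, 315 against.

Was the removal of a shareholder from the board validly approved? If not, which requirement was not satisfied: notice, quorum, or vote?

Valid — all requirements satisfied.

Notice: 20 days given; 20 required. Satisfied.
Quorum: 15% of 3,026 = 453.90, rounded up to 454; 791 present. Satisfied.
Vote: requires three-fifths of those present (791); 3/5 of 791 = 474.60, rounded up to 475, so 475 needed; 476 in favor. Satisfied.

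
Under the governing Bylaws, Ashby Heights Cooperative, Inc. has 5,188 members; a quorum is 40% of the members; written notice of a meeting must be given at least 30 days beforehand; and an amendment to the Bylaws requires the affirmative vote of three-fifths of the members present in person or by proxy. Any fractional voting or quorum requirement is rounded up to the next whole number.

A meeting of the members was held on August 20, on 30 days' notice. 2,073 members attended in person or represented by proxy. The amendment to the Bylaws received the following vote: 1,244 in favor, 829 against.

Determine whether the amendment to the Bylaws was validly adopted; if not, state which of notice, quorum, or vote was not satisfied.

Invalid — quorum requirement not satisfied.

Notice: 30 days given; 30 required. Satisfied.
Quorum: 40% of 5,188 = 2,075.20, rounded up to 2,076; 2,073 present. Not satisfied.
Vote: requires three-fifths of those present (2,073); 3/5 of 2073 = 1243.80, rounded up to 1244, so 1,244 needed; 1,244 in favor. Satisfied.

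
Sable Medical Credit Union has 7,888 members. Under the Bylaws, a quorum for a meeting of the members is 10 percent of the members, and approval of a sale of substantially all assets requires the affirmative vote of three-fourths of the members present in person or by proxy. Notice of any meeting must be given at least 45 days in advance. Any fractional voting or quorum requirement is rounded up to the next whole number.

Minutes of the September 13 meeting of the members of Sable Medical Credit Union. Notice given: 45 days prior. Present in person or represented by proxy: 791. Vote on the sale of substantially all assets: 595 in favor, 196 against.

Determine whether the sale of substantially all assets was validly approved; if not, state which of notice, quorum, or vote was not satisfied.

Valid — all requirements satisfied.

Notice: 45 days given; 45 required. Satisfied.
Quorum: 10% of 7,888 = 788.80, rounded up to 789; 791 present. Satisfied.
Vote: requires three-fourths of those present (791); 3/4 of 791 = 593.25, rounded up to 594, so 594 needed; 595 in favor. Satisfied.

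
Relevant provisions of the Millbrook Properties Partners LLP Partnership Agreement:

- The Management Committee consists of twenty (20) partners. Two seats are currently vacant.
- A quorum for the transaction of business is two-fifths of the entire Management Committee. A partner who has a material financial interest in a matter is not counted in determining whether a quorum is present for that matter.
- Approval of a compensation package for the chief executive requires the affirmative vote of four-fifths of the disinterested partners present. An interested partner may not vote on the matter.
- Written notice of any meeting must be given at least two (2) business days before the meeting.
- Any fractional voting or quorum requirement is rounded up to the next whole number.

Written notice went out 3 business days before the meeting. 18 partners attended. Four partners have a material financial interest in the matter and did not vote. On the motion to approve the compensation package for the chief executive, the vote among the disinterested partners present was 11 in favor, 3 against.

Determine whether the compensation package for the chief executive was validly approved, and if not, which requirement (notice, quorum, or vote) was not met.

Notice: 3 business days given; 2 required (3 ≥ 2). Satisfied.
Quorum: 18 present, but the 4 interested partners do not count, leaving 14. Quorum is 8. Satisfied.
Vote: the compensation package for the chief executive requires four-fifths of the disinterested partners present (18 − 4 = 14). 4/5 of 14 = 11.20, rounded up to 12, so 12 affirmative votes are needed; 11 voted in favor. Not satisfied.

Invalid — vote requirement not satisfied.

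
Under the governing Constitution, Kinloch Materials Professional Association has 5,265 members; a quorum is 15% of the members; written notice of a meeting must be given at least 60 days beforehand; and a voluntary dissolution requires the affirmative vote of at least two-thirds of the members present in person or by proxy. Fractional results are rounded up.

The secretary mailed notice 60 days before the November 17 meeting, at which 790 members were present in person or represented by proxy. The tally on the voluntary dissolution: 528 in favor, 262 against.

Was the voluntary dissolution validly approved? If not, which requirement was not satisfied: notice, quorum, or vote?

Notice: 60 days given; 60 required. Satisfied.
Quorum: 15% of 5,265 = 789.75, rounded up to 790; 790 present. Satisfied.
Vote: requires two-thirds of those present (790); 2/3 of 790 = 526.67, rounded up to 527, so 527 needed; 528 in favor. Satisfied.

Valid — all requirements satisfied.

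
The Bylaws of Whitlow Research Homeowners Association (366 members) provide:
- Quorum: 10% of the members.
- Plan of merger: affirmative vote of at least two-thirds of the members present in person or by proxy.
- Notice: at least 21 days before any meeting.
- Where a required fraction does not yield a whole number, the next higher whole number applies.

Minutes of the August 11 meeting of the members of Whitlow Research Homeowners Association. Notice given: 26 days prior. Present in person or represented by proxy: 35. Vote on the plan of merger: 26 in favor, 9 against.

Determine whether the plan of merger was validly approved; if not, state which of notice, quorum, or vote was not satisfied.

Notice: 26 days given; 21 required. Satisfied.
Quorum: 10% of 366 = 36.60, rounded up to 37; 35 present. Not satisfied.
Vote: requires two-thirds of those present (35); 2/3 of 35 = 23.33, rounded up to 24, so 24 needed; 26 in favor. Satisfied.

Invalid — quorum requirement not satisfied.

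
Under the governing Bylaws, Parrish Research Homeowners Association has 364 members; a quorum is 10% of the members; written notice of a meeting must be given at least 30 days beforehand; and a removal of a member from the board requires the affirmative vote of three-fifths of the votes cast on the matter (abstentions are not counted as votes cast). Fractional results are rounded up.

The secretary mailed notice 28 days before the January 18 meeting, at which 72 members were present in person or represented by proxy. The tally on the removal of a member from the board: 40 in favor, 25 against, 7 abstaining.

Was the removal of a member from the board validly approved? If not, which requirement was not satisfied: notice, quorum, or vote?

Invalid — notice requirement not satisfied.

Notice: 28 days given; 30 required. Not satisfied.
Quorum: 10% of 364 = 36.40, rounded up to 37; 72 present. Satisfied.
Vote: requires three-fifths of the votes cast (72 − 7 abstaining = 65); 3/5 of 65 = 39, so 39 needed; 40 in favor. Satisfied.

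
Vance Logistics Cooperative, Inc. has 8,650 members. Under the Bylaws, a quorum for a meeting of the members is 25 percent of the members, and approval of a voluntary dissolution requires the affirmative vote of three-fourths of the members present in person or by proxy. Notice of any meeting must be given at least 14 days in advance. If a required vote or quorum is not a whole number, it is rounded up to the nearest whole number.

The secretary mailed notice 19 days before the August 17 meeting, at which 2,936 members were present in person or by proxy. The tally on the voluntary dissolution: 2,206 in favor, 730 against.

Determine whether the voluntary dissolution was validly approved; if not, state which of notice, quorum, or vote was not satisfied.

Valid — all requirements satisfied.

Notice: 19 days given; 14 required. Satisfied.
Quorum: 25% of 8,650 = 2,162.50, rounded up to 2,163; 2,936 present. Satisfied.
Vote: requires three-fourths of those present (2,936); 3/4 of 2936 = 2202, so 2,202 needed; 2,206 in favor. Satisfied.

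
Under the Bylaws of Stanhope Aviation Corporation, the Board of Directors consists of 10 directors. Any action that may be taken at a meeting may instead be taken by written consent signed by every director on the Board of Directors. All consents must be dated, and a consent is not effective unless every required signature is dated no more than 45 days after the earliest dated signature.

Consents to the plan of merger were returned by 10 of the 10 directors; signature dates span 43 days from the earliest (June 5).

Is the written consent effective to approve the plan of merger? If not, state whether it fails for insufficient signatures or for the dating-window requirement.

Signatures required: all of 10 — unanimous means all 10, so 10 needed; 10 signed. Sufficient.
Dating window: the latest signature is 43 days after the earliest; the limit is 45 days. Within the window.

Effective — both the signature and dating-window requirements are satisfied.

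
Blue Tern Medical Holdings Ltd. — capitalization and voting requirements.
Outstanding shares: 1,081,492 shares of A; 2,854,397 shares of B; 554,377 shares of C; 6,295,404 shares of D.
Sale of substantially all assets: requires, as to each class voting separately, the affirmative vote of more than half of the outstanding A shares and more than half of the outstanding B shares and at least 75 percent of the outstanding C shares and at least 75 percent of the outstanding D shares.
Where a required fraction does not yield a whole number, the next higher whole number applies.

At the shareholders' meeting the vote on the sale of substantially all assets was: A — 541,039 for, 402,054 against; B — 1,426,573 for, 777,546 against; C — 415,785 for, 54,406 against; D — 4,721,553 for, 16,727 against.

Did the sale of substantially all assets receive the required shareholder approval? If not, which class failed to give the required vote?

Not approved — the B shares did not give the required vote.

A: a majority of 1081492 is 540747; 540,747 required, 541,039 in favor — approved.
B: a majority of 2854397 is 1427199; 1,427,199 required, 1,426,573 in favor — not approved.
C: 3/4 of 554377 = 415782.75, rounded up to 415783; 415,783 required, 415,785 in favor — approved.
D: 3/4 of 6295404 = 4721553; 4,721,553 required, 4,721,553 in favor — approved.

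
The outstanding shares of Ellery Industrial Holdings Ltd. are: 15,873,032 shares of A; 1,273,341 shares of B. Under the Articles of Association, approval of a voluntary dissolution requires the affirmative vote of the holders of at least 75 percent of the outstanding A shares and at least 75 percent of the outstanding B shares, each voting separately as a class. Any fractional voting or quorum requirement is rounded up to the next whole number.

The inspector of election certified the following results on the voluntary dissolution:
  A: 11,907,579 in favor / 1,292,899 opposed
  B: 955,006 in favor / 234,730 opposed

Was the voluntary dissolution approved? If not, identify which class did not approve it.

Approved — every class gave the required vote.

A: 3/4 of 15873032 = 11904774; 11,904,774 required, 11,907,579 in favor — approved.
B: 3/4 of 1273341 = 955005.75, rounded up to 955006; 955,006 required, 955,006 in favor — approved.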